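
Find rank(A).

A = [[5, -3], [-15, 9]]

Row reduction:
R2 <- R2 - (-3)*R1:  [ 0  0 ]
Row echelon form:
[ 5  -3 ]
[ 0   0 ]
Nonzero rows / pivot columns: 1

rank(A) = 1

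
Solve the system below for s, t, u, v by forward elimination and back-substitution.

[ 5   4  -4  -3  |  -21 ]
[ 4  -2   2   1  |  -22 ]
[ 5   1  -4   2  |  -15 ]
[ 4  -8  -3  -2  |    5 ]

(-5, -2, -3, 0)

Forward elimination on [A|b]:
R2 <- R2 - (4/5)*R1:  [     0  -26/5   26/5   17/5  -26/5 ]
R3 <- R3 - (1)*R1:  [  0  -3   0   5   6 ]
R4 <- R4 - (4/5)*R1:  [     0  -56/5    1/5    2/5  109/5 ]
R3 <- R3 - (15/26)*R2:  [     0      0     -3  79/26      9 ]
R4 <- R4 - (28/13)*R2:  [      0       0     -11  -90/13      33 ]
R4 <- R4 - (11/3)*R3:  [        0         0         0  -1409/78         0 ]
Row echelon form:
[ 5      4    -4        -3  |    -21 ]
[ 0  -26/5  26/5      17/5  |  -26/5 ]
[ 0      0    -3     79/26  |      9 ]
[ 0      0     0  -1409/78  |      0 ]
Back-substitution:
v = (0) / (-1409/78) = 0
u = (9 - (79/26)*(0)) / -3 = -3
t = (-26/5 - (26/5)*(-3) - (17/5)*(0)) / (-26/5) = -2
s = (-21 - (4)*(-2) - (-4)*(-3) - (-3)*(0)) / 5 = -5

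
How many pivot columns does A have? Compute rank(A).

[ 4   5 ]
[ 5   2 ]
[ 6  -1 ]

rank(A) = 2

Row reduction:
R2 <- R2 - (5/4)*R1:  [     0  -17/4 ]
R3 <- R3 - (3/2)*R1:  [     0  -17/2 ]
R3 <- R3 - (2)*R2:  [ 0  0 ]
Row echelon form:
[ 4      5 ]
[ 0  -17/4 ]
[ 0      0 ]
Nonzero rows / pivot columns: 2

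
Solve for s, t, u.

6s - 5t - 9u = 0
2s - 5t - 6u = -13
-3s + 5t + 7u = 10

Forward elimination on [A|b]:
R2 <- R2 - (1/3)*R1:  [     0  -10/3     -3    -13 ]
R3 <- R3 - (-1/2)*R1:  [   0  5/2  5/2   10 ]
R3 <- R3 - (-3/4)*R2:  [   0    0  1/4  1/4 ]
Row echelon form:
[ 6     -5   -9  |    0 ]
[ 0  -10/3   -3  |  -13 ]
[ 0      0  1/4  |  1/4 ]
Back-substitution:
u = (1/4) / (1/4) = 1
t = (-13 - (-3)*(1)) / (-10/3) = 3
s = (0 - (-5)*(3) - (-9)*(1)) / 6 = 4

(4, 3, 1)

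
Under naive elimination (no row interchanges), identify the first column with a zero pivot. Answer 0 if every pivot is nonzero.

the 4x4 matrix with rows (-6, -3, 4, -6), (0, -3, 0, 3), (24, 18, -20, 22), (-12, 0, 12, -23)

Naive forward elimination:
R3 <- R3 - (-4)*R1:  [  0   6  -4  -2 ]
R4 <- R4 - (2)*R1:  [   0    6    4  -11 ]
R3 <- R3 - (-2)*R2:  [  0   0  -4   4 ]
R4 <- R4 - (-2)*R2:  [  0   0   4  -5 ]
R4 <- R4 - (-1)*R3:  [  0   0   0  -1 ]
All pivots nonzero; naive elimination completes without hitting a zero pivot.

first zero-pivot column = 0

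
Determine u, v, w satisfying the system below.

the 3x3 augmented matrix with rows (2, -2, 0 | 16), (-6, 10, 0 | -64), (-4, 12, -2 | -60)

(4, -4, -2)

Forward elimination on [A|b]:
R2 <- R2 - (-3)*R1:  [   0    4    0  -16 ]
R3 <- R3 - (-2)*R1:  [   0    8   -2  -28 ]
R3 <- R3 - (2)*R2:  [  0   0  -2   4 ]
Row echelon form:
[ 2  -2   0  |   16 ]
[ 0   4   0  |  -16 ]
[ 0   0  -2  |    4 ]
Back-substitution:
w = (4) / -2 = -2
v = (-16) / 4 = -4
u = (16 - (-2)*(-4)) / 2 = 4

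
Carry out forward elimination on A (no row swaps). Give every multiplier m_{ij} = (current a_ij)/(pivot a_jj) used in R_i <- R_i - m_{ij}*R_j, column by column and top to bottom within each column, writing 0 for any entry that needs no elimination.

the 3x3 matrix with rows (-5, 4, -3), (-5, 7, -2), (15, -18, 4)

Forward elimination:
R2 <- R2 - (1)*R1:  [ 0  3  1 ]
R3 <- R3 - (-3)*R1:  [  0  -6  -5 ]
R3 <- R3 - (-2)*R2:  [  0   0  -3 ]
Multipliers (in order of application): m_{21} = 1, m_{31} = -3, m_{32} = -2

multipliers: 1, -3, -2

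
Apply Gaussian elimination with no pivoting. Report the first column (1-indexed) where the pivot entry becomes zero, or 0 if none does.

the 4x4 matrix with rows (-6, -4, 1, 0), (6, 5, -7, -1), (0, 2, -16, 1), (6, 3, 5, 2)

Naive forward elimination:
R2 <- R2 - (-1)*R1:  [  0   1  -6  -1 ]
R4 <- R4 - (-1)*R1:  [  0  -1   6   2 ]
R3 <- R3 - (2)*R2:  [  0   0  -4   3 ]
R4 <- R4 - (-1)*R2:  [ 0  0  0  1 ]
All pivots nonzero; naive elimination completes without hitting a zero pivot.

first zero-pivot column = 0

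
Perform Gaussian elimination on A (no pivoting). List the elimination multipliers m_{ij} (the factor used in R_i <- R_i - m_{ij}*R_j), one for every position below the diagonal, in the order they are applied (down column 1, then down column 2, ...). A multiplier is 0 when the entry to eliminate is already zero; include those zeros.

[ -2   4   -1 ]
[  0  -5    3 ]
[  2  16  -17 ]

multipliers: 0, -1, -4

Forward elimination:
R2: entry in column 1 is already 0 -> m_{21} = 0 (no row operation needed)
R3 <- R3 - (-1)*R1:  [   0   20  -18 ]
R3 <- R3 - (-4)*R2:  [  0   0  -6 ]
Multipliers (in order of application): m_{21} = 0, m_{31} = -1, m_{32} = -4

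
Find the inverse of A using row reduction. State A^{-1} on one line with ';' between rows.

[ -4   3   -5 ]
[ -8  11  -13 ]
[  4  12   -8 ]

Gauss-Jordan on [A | I]:
R1 <- (1/-4)*R1:  [    1  -3/4   5/4  |  -1/4     0     0 ]
R2 <- R2 - (-8)*R1:  [  0   5  -3  |  -2   1   0 ]
R3 <- R3 - (4)*R1:  [   0   15  -13  |    1    0    1 ]
R2 <- (1/5)*R2:  [    0     1  -3/5  |  -2/5   1/5     0 ]
R1 <- R1 - (-3/4)*R2:  [      1       0     4/5  |  -11/20    3/20       0 ]
R3 <- R3 - (15)*R2:  [  0   0  -4  |   7  -3   1 ]
R3 <- (1/-4)*R3:  [    0     0     1  |  -7/4   3/4  -1/4 ]
R1 <- R1 - (4/5)*R3:  [     1      0      0  |  17/20  -9/20    1/5 ]
R2 <- R2 - (-3/5)*R3:  [      0       1       0  |  -29/20   13/20   -3/20 ]
Right block of [I | A^{-1}] is the inverse:
[  17/20  -9/20    1/5 ]
[ -29/20  13/20  -3/20 ]
[   -7/4    3/4   -1/4 ]

inverse = [17/20 -9/20 1/5; -29/20 13/20 -3/20; -7/4 3/4 -1/4]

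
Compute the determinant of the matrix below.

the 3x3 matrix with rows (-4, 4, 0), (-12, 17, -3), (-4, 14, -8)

det(A) = 40

Forward elimination:
R2 <- R2 - (3)*R1:  [  0   5  -3 ]
R3 <- R3 - (1)*R1:  [  0  10  -8 ]
R3 <- R3 - (2)*R2:  [  0   0  -2 ]
Upper-triangular form:
[ -4  4   0 ]
[  0  5  -3 ]
[  0  0  -2 ]
det(A) = (-1)^0 * (-4) * (5) * (-2) = 40  (0 row swaps -> sign +1)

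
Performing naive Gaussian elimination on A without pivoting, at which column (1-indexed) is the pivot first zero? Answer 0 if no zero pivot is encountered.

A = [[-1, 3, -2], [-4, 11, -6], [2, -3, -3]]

first zero-pivot column = 0

Naive forward elimination:
R2 <- R2 - (4)*R1:  [  0  -1   2 ]
R3 <- R3 - (-2)*R1:  [  0   3  -7 ]
R3 <- R3 - (-3)*R2:  [  0   0  -1 ]
All pivots nonzero; naive elimination completes without hitting a zero pivot.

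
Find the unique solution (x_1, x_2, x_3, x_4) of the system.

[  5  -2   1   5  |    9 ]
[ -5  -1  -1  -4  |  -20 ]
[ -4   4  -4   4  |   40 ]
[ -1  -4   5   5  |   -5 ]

(0, 5, -1, 4)

Forward elimination on [A|b]:
R2 <- R2 - (-1)*R1:  [   0   -3    0    1  -11 ]
R3 <- R3 - (-4/5)*R1:  [     0   12/5  -16/5      8  236/5 ]
R4 <- R4 - (-1/5)*R1:  [     0  -22/5   26/5      6  -16/5 ]
R3 <- R3 - (-4/5)*R2:  [     0      0  -16/5   44/5  192/5 ]
R4 <- R4 - (22/15)*R2:  [      0       0    26/5   68/15  194/15 ]
R4 <- R4 - (-13/8)*R3:  [     0      0      0  113/6  226/3 ]
Row echelon form:
[ 5  -2      1      5  |      9 ]
[ 0  -3      0      1  |    -11 ]
[ 0   0  -16/5   44/5  |  192/5 ]
[ 0   0      0  113/6  |  226/3 ]
Back-substitution:
x_4 = (226/3) / (113/6) = 4
x_3 = (192/5 - (44/5)*(4)) / (-16/5) = -1
x_2 = (-11 - (1)*(4)) / -3 = 5
x_1 = (9 - (-2)*(5) - (1)*(-1) - (5)*(4)) / 5 = 0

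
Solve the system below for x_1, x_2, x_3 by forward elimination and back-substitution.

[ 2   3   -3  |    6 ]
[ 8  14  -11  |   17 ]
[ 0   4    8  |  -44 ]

Forward elimination on [A|b]:
R2 <- R2 - (4)*R1:  [  0   2   1  -7 ]
R3 <- R3 - (2)*R2:  [   0    0    6  -30 ]
Row echelon form:
[ 2  3  -3  |    6 ]
[ 0  2   1  |   -7 ]
[ 0  0   6  |  -30 ]
Back-substitution:
x_3 = (-30) / 6 = -5
x_2 = (-7 - (1)*(-5)) / 2 = -1
x_1 = (6 - (3)*(-1) - (-3)*(-5)) / 2 = -3

(-3, -1, -5)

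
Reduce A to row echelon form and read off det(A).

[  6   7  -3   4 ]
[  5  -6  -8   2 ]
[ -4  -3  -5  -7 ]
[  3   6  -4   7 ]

det(A) = 3780

Forward elimination:
R2 <- R2 - (5/6)*R1:  [     0  -71/6  -11/2   -4/3 ]
R3 <- R3 - (-2/3)*R1:  [     0    5/3     -7  -13/3 ]
R4 <- R4 - (1/2)*R1:  [    0   5/2  -5/2     5 ]
R3 <- R3 - (-10/71)*R2:  [       0        0  -552/71  -321/71 ]
R4 <- R4 - (-15/71)*R2:  [       0        0  -260/71   335/71 ]
R4 <- R4 - (65/138)*R3:  [      0       0       0  315/46 ]
Upper-triangular form:
[ 6      7       -3        4 ]
[ 0  -71/6    -11/2     -4/3 ]
[ 0      0  -552/71  -321/71 ]
[ 0      0        0   315/46 ]
det(A) = (-1)^0 * (6) * (-71/6) * (-552/71) * (315/46) = 3780  (0 row swaps -> sign +1)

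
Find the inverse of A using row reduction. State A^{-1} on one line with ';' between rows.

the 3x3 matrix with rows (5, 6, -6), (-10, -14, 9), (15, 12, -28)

Gauss-Jordan on [A | I]:
R1 <- (1/5)*R1:  [    1   6/5  -6/5  |   1/5     0     0 ]
R2 <- R2 - (-10)*R1:  [  0  -2  -3  |   2   1   0 ]
R3 <- R3 - (15)*R1:  [   0   -6  -10  |   -3    0    1 ]
R2 <- (1/-2)*R2:  [    0     1   3/2  |    -1  -1/2     0 ]
R1 <- R1 - (6/5)*R2:  [   1    0   -3  |  7/5  3/5    0 ]
R3 <- R3 - (-6)*R2:  [  0   0  -1  |  -9  -3   1 ]
R3 <- (1/-1)*R3:  [  0   0   1  |   9   3  -1 ]
R1 <- R1 - (-3)*R3:  [     1      0      0  |  142/5   48/5     -3 ]
R2 <- R2 - (3/2)*R3:  [     0      1      0  |  -29/2     -5    3/2 ]
Right block of [I | A^{-1}] is the inverse:
[ 142/5  48/5   -3 ]
[ -29/2    -5  3/2 ]
[     9     3   -1 ]

inverse = [142/5 48/5 -3; -29/2 -5 3/2; 9 3 -1]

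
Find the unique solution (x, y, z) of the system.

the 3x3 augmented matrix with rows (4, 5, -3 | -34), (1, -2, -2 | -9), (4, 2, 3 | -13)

(-5, -1, 3)

Forward elimination on [A|b]:
R2 <- R2 - (1/4)*R1:  [     0  -13/4   -5/4   -1/2 ]
R3 <- R3 - (1)*R1:  [  0  -3   6  21 ]
R3 <- R3 - (12/13)*R2:  [      0       0   93/13  279/13 ]
Row echelon form:
[ 4      5     -3  |     -34 ]
[ 0  -13/4   -5/4  |    -1/2 ]
[ 0      0  93/13  |  279/13 ]
Back-substitution:
z = (279/13) / (93/13) = 3
y = (-1/2 - (-5/4)*(3)) / (-13/4) = -1
x = (-34 - (5)*(-1) - (-3)*(3)) / 4 = -5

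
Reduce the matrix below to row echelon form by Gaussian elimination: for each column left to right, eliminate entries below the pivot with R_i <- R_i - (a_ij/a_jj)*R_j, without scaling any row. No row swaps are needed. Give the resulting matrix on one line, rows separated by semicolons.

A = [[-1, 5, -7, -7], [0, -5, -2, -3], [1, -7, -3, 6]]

REF = [-1 5 -7 -7; 0 -5 -2 -3; 0 0 -46/5 1/5]

Forward elimination:
R3 <- R3 - (-1)*R1:  [   0   -2  -10   -1 ]
R3 <- R3 - (2/5)*R2:  [     0      0  -46/5    1/5 ]
Row echelon form:
[ -1   5     -7   -7 ]
[  0  -5     -2   -3 ]
[  0   0  -46/5  1/5 ]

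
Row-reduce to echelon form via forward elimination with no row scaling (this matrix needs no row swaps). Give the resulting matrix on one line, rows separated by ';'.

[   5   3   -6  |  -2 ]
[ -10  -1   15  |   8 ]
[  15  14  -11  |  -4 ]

REF = [5 3 -6 -2; 0 5 3 4; 0 0 4 -2]

Forward elimination:
R2 <- R2 - (-2)*R1:  [ 0  5  3  4 ]
R3 <- R3 - (3)*R1:  [ 0  5  7  2 ]
R3 <- R3 - (1)*R2:  [  0   0   4  -2 ]
Row echelon form:
[ 5  3  -6  |  -2 ]
[ 0  5   3  |   4 ]
[ 0  0   4  |  -2 ]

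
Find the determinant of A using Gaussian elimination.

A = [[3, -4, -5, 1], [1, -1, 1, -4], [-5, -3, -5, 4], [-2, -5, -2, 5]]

Forward elimination:
R2 <- R2 - (1/3)*R1:  [     0    1/3    8/3  -13/3 ]
R3 <- R3 - (-5/3)*R1:  [     0  -29/3  -40/3   17/3 ]
R4 <- R4 - (-2/3)*R1:  [     0  -23/3  -16/3   17/3 ]
R3 <- R3 - (-29)*R2:  [    0     0    64  -120 ]
R4 <- R4 - (-23)*R2:  [   0    0   56  -94 ]
R4 <- R4 - (7/8)*R3:  [  0   0   0  11 ]
Upper-triangular form:
[ 3   -4   -5      1 ]
[ 0  1/3  8/3  -13/3 ]
[ 0    0   64   -120 ]
[ 0    0    0     11 ]
det(A) = (-1)^0 * (3) * (1/3) * (64) * (11) = 704  (0 row swaps -> sign +1)

det(A) = 704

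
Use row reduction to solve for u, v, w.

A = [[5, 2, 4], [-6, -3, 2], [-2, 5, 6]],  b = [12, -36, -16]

Forward elimination on [A|b]:
R2 <- R2 - (-6/5)*R1:  [      0    -3/5    34/5  -108/5 ]
R3 <- R3 - (-2/5)*R1:  [     0   29/5   38/5  -56/5 ]
R3 <- R3 - (-29/3)*R2:  [     0      0  220/3   -220 ]
Row echelon form:
[ 5     2      4  |      12 ]
[ 0  -3/5   34/5  |  -108/5 ]
[ 0     0  220/3  |    -220 ]
Back-substitution:
w = (-220) / (220/3) = -3
v = (-108/5 - (34/5)*(-3)) / (-3/5) = 2
u = (12 - (2)*(2) - (4)*(-3)) / 5 = 4

(4, 2, -3)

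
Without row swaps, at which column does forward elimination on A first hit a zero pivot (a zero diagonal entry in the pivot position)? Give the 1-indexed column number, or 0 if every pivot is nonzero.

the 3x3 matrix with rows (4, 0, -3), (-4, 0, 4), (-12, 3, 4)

Naive forward elimination:
R2 <- R2 - (-1)*R1:  [ 0  0  1 ]
R3 <- R3 - (-3)*R1:  [  0   3  -5 ]
Matrix at this point:
[ 4  0  -3 ]
[ 0  0   1 ]
[ 0  3  -5 ]
Pivot entry (2,2) is zero but row 3 has 3 in column 2 -> naive elimination stops; a row interchange (e.g. R2 <-> R3) would be required here.

first zero-pivot column = 2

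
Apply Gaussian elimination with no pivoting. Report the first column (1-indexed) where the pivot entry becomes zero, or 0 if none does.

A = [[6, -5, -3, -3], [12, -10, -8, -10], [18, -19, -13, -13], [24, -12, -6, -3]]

first zero-pivot column = 2

Naive forward elimination:
R2 <- R2 - (2)*R1:  [  0   0  -2  -4 ]
R3 <- R3 - (3)*R1:  [  0  -4  -4  -4 ]
R4 <- R4 - (4)*R1:  [ 0  8  6  9 ]
Matrix at this point:
[ 6  -5  -3  -3 ]
[ 0   0  -2  -4 ]
[ 0  -4  -4  -4 ]
[ 0   8   6   9 ]
Pivot entry (2,2) is zero but row 3 has -4 in column 2 -> naive elimination stops; a row interchange (e.g. R2 <-> R3) would be required here.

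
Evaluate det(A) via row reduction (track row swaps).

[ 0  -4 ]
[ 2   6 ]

det(A) = 8

Forward elimination:
R1 <-> R2   (pivot in column 1 was zero)
[ 2   6 ]
[ 0  -4 ]
Upper-triangular form:
[ 2   6 ]
[ 0  -4 ]
det(A) = (-1)^1 * (2) * (-4) = 8  (1 row swap -> sign -1)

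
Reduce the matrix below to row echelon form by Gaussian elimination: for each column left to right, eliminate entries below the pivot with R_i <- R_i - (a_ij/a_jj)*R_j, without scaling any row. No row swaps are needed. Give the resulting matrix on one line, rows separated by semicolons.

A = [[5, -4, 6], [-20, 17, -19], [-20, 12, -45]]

REF = [5 -4 6; 0 1 5; 0 0 -1]

Forward elimination:
R2 <- R2 - (-4)*R1:  [ 0  1  5 ]
R3 <- R3 - (-4)*R1:  [   0   -4  -21 ]
R3 <- R3 - (-4)*R2:  [  0   0  -1 ]
Row echelon form:
[ 5  -4   6 ]
[ 0   1   5 ]
[ 0   0  -1 ]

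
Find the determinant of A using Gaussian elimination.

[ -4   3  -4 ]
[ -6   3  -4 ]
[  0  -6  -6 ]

Forward elimination:
R2 <- R2 - (3/2)*R1:  [    0  -3/2     2 ]
R3 <- R3 - (4)*R2:  [   0    0  -14 ]
Upper-triangular form:
[ -4     3   -4 ]
[  0  -3/2    2 ]
[  0     0  -14 ]
det(A) = (-1)^0 * (-4) * (-3/2) * (-14) = -84  (0 row swaps -> sign +1)

det(A) = -84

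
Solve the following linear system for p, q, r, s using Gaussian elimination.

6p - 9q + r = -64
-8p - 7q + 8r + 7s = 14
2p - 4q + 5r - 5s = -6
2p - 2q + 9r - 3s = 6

Forward elimination on [A|b]:
R2 <- R2 - (-4/3)*R1:  [      0     -19    28/3       7  -214/3 ]
R3 <- R3 - (1/3)*R1:  [    0    -1  14/3    -5  46/3 ]
R4 <- R4 - (1/3)*R1:  [    0     1  26/3    -3  82/3 ]
R3 <- R3 - (1/19)*R2:  [       0        0   238/57  -102/19  1088/57 ]
R4 <- R4 - (-1/19)*R2:  [      0       0  174/19  -50/19  448/19 ]
R4 <- R4 - (261/119)*R3:  [      0       0       0    64/7  -128/7 ]
Row echelon form:
[ 6   -9       1        0  |      -64 ]
[ 0  -19    28/3        7  |   -214/3 ]
[ 0    0  238/57  -102/19  |  1088/57 ]
[ 0    0       0     64/7  |   -128/7 ]
Back-substitution:
s = (-128/7) / (64/7) = -2
r = (1088/57 - (-102/19)*(-2)) / (238/57) = 2
q = (-214/3 - (28/3)*(2) - (7)*(-2)) / -19 = 4
p = (-64 - (-9)*(4) - (1)*(2)) / 6 = -5

(-5, 4, 2, -2)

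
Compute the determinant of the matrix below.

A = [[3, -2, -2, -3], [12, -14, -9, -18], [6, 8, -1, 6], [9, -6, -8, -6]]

det(A) = -54

Forward elimination:
R2 <- R2 - (4)*R1:  [  0  -6  -1  -6 ]
R3 <- R3 - (2)*R1:  [  0  12   3  12 ]
R4 <- R4 - (3)*R1:  [  0   0  -2   3 ]
R3 <- R3 - (-2)*R2:  [ 0  0  1  0 ]
R4 <- R4 - (-2)*R3:  [ 0  0  0  3 ]
Upper-triangular form:
[ 3  -2  -2  -3 ]
[ 0  -6  -1  -6 ]
[ 0   0   1   0 ]
[ 0   0   0   3 ]
det(A) = (-1)^0 * (3) * (-6) * (1) * (3) = -54  (0 row swaps -> sign +1)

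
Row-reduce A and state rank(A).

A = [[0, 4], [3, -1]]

Row reduction:
R1 <-> R2   (pivot in column 1 was zero)
[ 3  -1 ]
[ 0   4 ]
Row echelon form:
[ 3  -1 ]
[ 0   4 ]
Nonzero rows / pivot columns: 2

rank(A) = 2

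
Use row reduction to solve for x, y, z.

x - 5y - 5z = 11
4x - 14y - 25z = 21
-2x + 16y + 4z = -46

Forward elimination on [A|b]:
R2 <- R2 - (4)*R1:  [   0    6   -5  -23 ]
R3 <- R3 - (-2)*R1:  [   0    6   -6  -24 ]
R3 <- R3 - (1)*R2:  [  0   0  -1  -1 ]
Row echelon form:
[ 1  -5  -5  |   11 ]
[ 0   6  -5  |  -23 ]
[ 0   0  -1  |   -1 ]
Back-substitution:
z = (-1) / -1 = 1
y = (-23 - (-5)*(1)) / 6 = -3
x = (11 - (-5)*(-3) - (-5)*(1)) / 1 = 1

(1, -3, 1)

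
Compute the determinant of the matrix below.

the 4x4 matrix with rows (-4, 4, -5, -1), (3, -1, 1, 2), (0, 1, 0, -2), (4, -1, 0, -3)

Forward elimination:
R2 <- R2 - (-3/4)*R1:  [     0      2  -11/4    5/4 ]
R4 <- R4 - (-1)*R1:  [  0   3  -5  -4 ]
R3 <- R3 - (1/2)*R2:  [     0      0   11/8  -21/8 ]
R4 <- R4 - (3/2)*R2:  [     0      0   -7/8  -47/8 ]
R4 <- R4 - (-7/11)*R3:  [      0       0       0  -83/11 ]
Upper-triangular form:
[ -4  4     -5      -1 ]
[  0  2  -11/4     5/4 ]
[  0  0   11/8   -21/8 ]
[  0  0      0  -83/11 ]
det(A) = (-1)^0 * (-4) * (2) * (11/8) * (-83/11) = 83  (0 row swaps -> sign +1)

det(A) = 83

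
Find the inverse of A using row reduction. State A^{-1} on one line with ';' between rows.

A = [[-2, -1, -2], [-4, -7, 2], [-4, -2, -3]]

inverse = [5/2 1/10 -8/5; -2 -1/5 6/5; -2 0 1]

Gauss-Jordan on [A | I]:
R1 <- (1/-2)*R1:  [    1   1/2     1  |  -1/2     0     0 ]
R2 <- R2 - (-4)*R1:  [  0  -5   6  |  -2   1   0 ]
R3 <- R3 - (-4)*R1:  [  0   0   1  |  -2   0   1 ]
R2 <- (1/-5)*R2:  [    0     1  -6/5  |   2/5  -1/5     0 ]
R1 <- R1 - (1/2)*R2:  [     1      0    8/5  |  -7/10   1/10      0 ]
R1 <- R1 - (8/5)*R3:  [    1     0     0  |   5/2  1/10  -8/5 ]
R2 <- R2 - (-6/5)*R3:  [    0     1     0  |    -2  -1/5   6/5 ]
Right block of [I | A^{-1}] is the inverse:
[ 5/2  1/10  -8/5 ]
[  -2  -1/5   6/5 ]
[  -2     0     1 ]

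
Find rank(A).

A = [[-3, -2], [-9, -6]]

rank(A) = 1

Row reduction:
R2 <- R2 - (3)*R1:  [ 0  0 ]
Row echelon form:
[ -3  -2 ]
[  0   0 ]
Nonzero rows / pivot columns: 1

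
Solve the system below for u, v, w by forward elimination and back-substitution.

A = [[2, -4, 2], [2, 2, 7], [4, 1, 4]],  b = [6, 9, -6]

Forward elimination on [A|b]:
R2 <- R2 - (1)*R1:  [ 0  6  5  3 ]
R3 <- R3 - (2)*R1:  [   0    9    0  -18 ]
R3 <- R3 - (3/2)*R2:  [     0      0  -15/2  -45/2 ]
Row echelon form:
[ 2  -4      2  |      6 ]
[ 0   6      5  |      3 ]
[ 0   0  -15/2  |  -45/2 ]
Back-substitution:
w = (-45/2) / (-15/2) = 3
v = (3 - (5)*(3)) / 6 = -2
u = (6 - (-4)*(-2) - (2)*(3)) / 2 = -4

(-4, -2, 3)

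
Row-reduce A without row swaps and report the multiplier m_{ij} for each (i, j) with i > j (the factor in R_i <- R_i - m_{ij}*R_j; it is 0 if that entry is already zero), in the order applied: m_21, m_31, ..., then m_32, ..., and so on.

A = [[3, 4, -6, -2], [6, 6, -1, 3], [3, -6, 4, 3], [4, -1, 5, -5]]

multipliers: 2, 1, 4/3, 5, 19/6, 131/270

Forward elimination:
R2 <- R2 - (2)*R1:  [  0  -2  11   7 ]
R3 <- R3 - (1)*R1:  [   0  -10   10    5 ]
R4 <- R4 - (4/3)*R1:  [     0  -19/3     13   -7/3 ]
R3 <- R3 - (5)*R2:  [   0    0  -45  -30 ]
R4 <- R4 - (19/6)*R2:  [      0       0  -131/6   -49/2 ]
R4 <- R4 - (131/270)*R3:  [       0        0        0  -179/18 ]
Multipliers (in order of application): m_{21} = 2, m_{31} = 1, m_{41} = 4/3, m_{32} = 5, m_{42} = 19/6, m_{43} = 131/270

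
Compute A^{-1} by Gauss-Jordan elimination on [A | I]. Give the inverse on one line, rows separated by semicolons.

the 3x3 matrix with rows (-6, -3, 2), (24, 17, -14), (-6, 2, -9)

Gauss-Jordan on [A | I]:
R1 <- (1/-6)*R1:  [    1   1/2  -1/3  |  -1/6     0     0 ]
R2 <- R2 - (24)*R1:  [  0   5  -6  |   4   1   0 ]
R3 <- R3 - (-6)*R1:  [   0    5  -11  |   -1    0    1 ]
R2 <- (1/5)*R2:  [    0     1  -6/5  |   4/5   1/5     0 ]
R1 <- R1 - (1/2)*R2:  [      1       0    4/15  |  -17/30   -1/10       0 ]
R3 <- R3 - (5)*R2:  [  0   0  -5  |  -5  -1   1 ]
R3 <- (1/-5)*R3:  [    0     0     1  |     1   1/5  -1/5 ]
R1 <- R1 - (4/15)*R3:  [       1        0        0  |     -5/6  -23/150     4/75 ]
R2 <- R2 - (-6/5)*R3:  [     0      1      0  |      2  11/25  -6/25 ]
Right block of [I | A^{-1}] is the inverse:
[ -5/6  -23/150   4/75 ]
[    2    11/25  -6/25 ]
[    1      1/5   -1/5 ]

inverse = [-5/6 -23/150 4/75; 2 11/25 -6/25; 1 1/5 -1/5]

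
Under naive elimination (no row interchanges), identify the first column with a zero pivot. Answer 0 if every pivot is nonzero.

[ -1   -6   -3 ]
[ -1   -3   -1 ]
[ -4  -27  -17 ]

Naive forward elimination:
R2 <- R2 - (1)*R1:  [ 0  3  2 ]
R3 <- R3 - (4)*R1:  [  0  -3  -5 ]
R3 <- R3 - (-1)*R2:  [  0   0  -3 ]
All pivots nonzero; naive elimination completes without hitting a zero pivot.

first zero-pivot column = 0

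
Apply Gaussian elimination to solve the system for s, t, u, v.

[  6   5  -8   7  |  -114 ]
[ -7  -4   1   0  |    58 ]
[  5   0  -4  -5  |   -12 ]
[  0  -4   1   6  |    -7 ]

(-5, -5, 3, -5)

Forward elimination on [A|b]:
R2 <- R2 - (-7/6)*R1:  [     0   11/6  -25/3   49/6    -75 ]
R3 <- R3 - (5/6)*R1:  [     0  -25/6    8/3  -65/6     83 ]
R3 <- R3 - (-25/11)*R2:  [       0        0  -179/11    85/11  -962/11 ]
R4 <- R4 - (-24/11)*R2:  [        0         0   -189/11    262/11  -1877/11 ]
R4 <- R4 - (189/179)*R3:  [          0           0           0    2803/179  -14015/179 ]
Row echelon form:
[ 6     5       -8         7  |        -114 ]
[ 0  11/6    -25/3      49/6  |         -75 ]
[ 0     0  -179/11     85/11  |     -962/11 ]
[ 0     0        0  2803/179  |  -14015/179 ]
Back-substitution:
v = (-14015/179) / (2803/179) = -5
u = (-962/11 - (85/11)*(-5)) / (-179/11) = 3
t = (-75 - (-25/3)*(3) - (49/6)*(-5)) / (11/6) = -5
s = (-114 - (5)*(-5) - (-8)*(3) - (7)*(-5)) / 6 = -5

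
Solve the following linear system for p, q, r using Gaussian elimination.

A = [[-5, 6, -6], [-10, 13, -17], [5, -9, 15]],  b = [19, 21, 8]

Forward elimination on [A|b]:
R2 <- R2 - (2)*R1:  [   0    1   -5  -17 ]
R3 <- R3 - (-1)*R1:  [  0  -3   9  27 ]
R3 <- R3 - (-3)*R2:  [   0    0   -6  -24 ]
Row echelon form:
[ -5  6  -6  |   19 ]
[  0  1  -5  |  -17 ]
[  0  0  -6  |  -24 ]
Back-substitution:
r = (-24) / -6 = 4
q = (-17 - (-5)*(4)) / 1 = 3
p = (19 - (6)*(3) - (-6)*(4)) / -5 = -5

(-5, 3, 4)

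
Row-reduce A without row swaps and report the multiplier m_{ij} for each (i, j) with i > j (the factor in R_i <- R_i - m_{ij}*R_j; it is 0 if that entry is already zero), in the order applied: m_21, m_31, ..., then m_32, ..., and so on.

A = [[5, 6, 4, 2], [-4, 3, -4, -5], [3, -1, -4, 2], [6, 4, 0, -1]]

Forward elimination:
R2 <- R2 - (-4/5)*R1:  [     0   39/5   -4/5  -17/5 ]
R3 <- R3 - (3/5)*R1:  [     0  -23/5  -32/5    4/5 ]
R4 <- R4 - (6/5)*R1:  [     0  -16/5  -24/5  -17/5 ]
R3 <- R3 - (-23/39)*R2:  [       0        0  -268/39   -47/39 ]
R4 <- R4 - (-16/39)*R2:  [       0        0  -200/39  -187/39 ]
R4 <- R4 - (50/67)*R3:  [       0        0        0  -261/67 ]
Multipliers (in order of application): m_{21} = -4/5, m_{31} = 3/5, m_{41} = 6/5, m_{32} = -23/39, m_{42} = -16/39, m_{43} = 50/67

multipliers: -4/5, 3/5, 6/5, -23/39, -16/39, 50/67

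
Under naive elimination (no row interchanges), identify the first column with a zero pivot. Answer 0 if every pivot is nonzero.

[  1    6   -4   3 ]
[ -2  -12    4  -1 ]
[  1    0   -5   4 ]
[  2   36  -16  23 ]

first zero-pivot column = 2

Naive forward elimination:
R2 <- R2 - (-2)*R1:  [  0   0  -4   5 ]
R3 <- R3 - (1)*R1:  [  0  -6  -1   1 ]
R4 <- R4 - (2)*R1:  [  0  24  -8  17 ]
Matrix at this point:
[ 1   6  -4   3 ]
[ 0   0  -4   5 ]
[ 0  -6  -1   1 ]
[ 0  24  -8  17 ]
Pivot entry (2,2) is zero but row 3 has -6 in column 2 -> naive elimination stops; a row interchange (e.g. R2 <-> R3) would be required here.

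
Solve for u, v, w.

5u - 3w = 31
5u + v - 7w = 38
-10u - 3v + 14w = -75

(5, -1, -2)

Forward elimination on [A|b]:
R2 <- R2 - (1)*R1:  [  0   1  -4   7 ]
R3 <- R3 - (-2)*R1:  [   0   -3    8  -13 ]
R3 <- R3 - (-3)*R2:  [  0   0  -4   8 ]
Row echelon form:
[ 5  0  -3  |  31 ]
[ 0  1  -4  |   7 ]
[ 0  0  -4  |   8 ]
Back-substitution:
w = (8) / -4 = -2
v = (7 - (-4)*(-2)) / 1 = -1
u = (31 - (-3)*(-2)) / 5 = 5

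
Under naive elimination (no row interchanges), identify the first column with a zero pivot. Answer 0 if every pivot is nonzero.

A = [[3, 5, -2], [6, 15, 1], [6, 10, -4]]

Naive forward elimination:
R2 <- R2 - (2)*R1:  [ 0  5  5 ]
R3 <- R3 - (2)*R1:  [ 0  0  0 ]
Matrix at this point:
[ 3  5  -2 ]
[ 0  5   5 ]
[ 0  0   0 ]
Pivot entry (3,3) in the last row is zero and there are no rows below to swap with -> zero pivot in column 3 (A is singular).

first zero-pivot column = 3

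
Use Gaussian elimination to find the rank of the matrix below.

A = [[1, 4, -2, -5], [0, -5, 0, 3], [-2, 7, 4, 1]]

rank(A) = 2

Row reduction:
R3 <- R3 - (-2)*R1:  [  0  15   0  -9 ]
R3 <- R3 - (-3)*R2:  [ 0  0  0  0 ]
Row echelon form:
[ 1   4  -2  -5 ]
[ 0  -5   0   3 ]
[ 0   0   0   0 ]
Nonzero rows / pivot columns: 2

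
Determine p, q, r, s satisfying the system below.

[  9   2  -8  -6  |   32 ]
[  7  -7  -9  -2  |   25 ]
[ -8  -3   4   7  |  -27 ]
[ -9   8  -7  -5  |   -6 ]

(2, 0, -1, -1)

Forward elimination on [A|b]:
R2 <- R2 - (7/9)*R1:  [     0  -77/9  -25/9    8/3    1/9 ]
R3 <- R3 - (-8/9)*R1:  [     0  -11/9  -28/9    5/3   13/9 ]
R4 <- R4 - (-1)*R1:  [   0   10  -15  -11   26 ]
R3 <- R3 - (1/7)*R2:  [     0      0  -19/7    9/7   10/7 ]
R4 <- R4 - (-90/77)*R2:  [        0         0  -1405/77   -607/77   2012/77 ]
R4 <- R4 - (1405/209)*R3:  [       0        0        0  -314/19   314/19 ]
Row echelon form:
[ 9      2     -8       -6  |      32 ]
[ 0  -77/9  -25/9      8/3  |     1/9 ]
[ 0      0  -19/7      9/7  |    10/7 ]
[ 0      0      0  -314/19  |  314/19 ]
Back-substitution:
s = (314/19) / (-314/19) = -1
r = (10/7 - (9/7)*(-1)) / (-19/7) = -1
q = (1/9 - (-25/9)*(-1) - (8/3)*(-1)) / (-77/9) = 0
p = (32 - (2)*(0) - (-8)*(-1) - (-6)*(-1)) / 9 = 2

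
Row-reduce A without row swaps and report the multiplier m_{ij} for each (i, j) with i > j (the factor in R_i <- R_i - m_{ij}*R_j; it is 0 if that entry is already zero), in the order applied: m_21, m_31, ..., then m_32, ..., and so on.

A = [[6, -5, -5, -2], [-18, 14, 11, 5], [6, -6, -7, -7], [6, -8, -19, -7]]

Forward elimination:
R2 <- R2 - (-3)*R1:  [  0  -1  -4  -1 ]
R3 <- R3 - (1)*R1:  [  0  -1  -2  -5 ]
R4 <- R4 - (1)*R1:  [   0   -3  -14   -5 ]
R3 <- R3 - (1)*R2:  [  0   0   2  -4 ]
R4 <- R4 - (3)*R2:  [  0   0  -2  -2 ]
R4 <- R4 - (-1)*R3:  [  0   0   0  -6 ]
Multipliers (in order of application): m_{21} = -3, m_{31} = 1, m_{41} = 1, m_{32} = 1, m_{42} = 3, m_{43} = -1

multipliers: -3, 1, 1, 1, 3, -1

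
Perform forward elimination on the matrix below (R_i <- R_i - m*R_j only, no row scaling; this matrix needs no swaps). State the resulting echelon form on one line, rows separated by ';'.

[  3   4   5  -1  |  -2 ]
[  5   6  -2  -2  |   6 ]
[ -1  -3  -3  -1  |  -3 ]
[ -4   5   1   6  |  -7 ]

REF = [3 4 5 -1 -2; 0 -2/3 -31/3 -1/3 28/3; 0 0 49/2 -1/2 -27; 0 0 0 -177/49 -1620/49]

Forward elimination:
R2 <- R2 - (5/3)*R1:  [     0   -2/3  -31/3   -1/3   28/3 ]
R3 <- R3 - (-1/3)*R1:  [     0   -5/3   -4/3   -4/3  -11/3 ]
R4 <- R4 - (-4/3)*R1:  [     0   31/3   23/3   14/3  -29/3 ]
R3 <- R3 - (5/2)*R2:  [    0     0  49/2  -1/2   -27 ]
R4 <- R4 - (-31/2)*R2:  [      0       0  -305/2    -1/2     135 ]
R4 <- R4 - (-305/49)*R3:  [        0         0         0   -177/49  -1620/49 ]
Row echelon form:
[ 3     4      5       -1  |        -2 ]
[ 0  -2/3  -31/3     -1/3  |      28/3 ]
[ 0     0   49/2     -1/2  |       -27 ]
[ 0     0      0  -177/49  |  -1620/49 ]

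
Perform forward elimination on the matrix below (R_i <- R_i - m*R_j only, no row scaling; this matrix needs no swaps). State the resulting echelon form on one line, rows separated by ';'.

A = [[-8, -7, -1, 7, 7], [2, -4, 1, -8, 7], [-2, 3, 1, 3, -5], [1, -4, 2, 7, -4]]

Forward elimination:
R2 <- R2 - (-1/4)*R1:  [     0  -23/4    3/4  -25/4   35/4 ]
R3 <- R3 - (1/4)*R1:  [     0   19/4    5/4    5/4  -27/4 ]
R4 <- R4 - (-1/8)*R1:  [     0  -39/8   15/8   63/8  -25/8 ]
R3 <- R3 - (-19/23)*R2:  [      0       0   43/23  -90/23   11/23 ]
R4 <- R4 - (39/46)*R2:  [       0        0    57/46   303/23  -485/46 ]
R4 <- R4 - (57/86)*R3:  [       0        0        0   678/43  -467/43 ]
Row echelon form:
[ -8     -7     -1       7        7 ]
[  0  -23/4    3/4   -25/4     35/4 ]
[  0      0  43/23  -90/23    11/23 ]
[  0      0      0  678/43  -467/43 ]

REF = [-8 -7 -1 7 7; 0 -23/4 3/4 -25/4 35/4; 0 0 43/23 -90/23 11/23; 0 0 0 678/43 -467/43]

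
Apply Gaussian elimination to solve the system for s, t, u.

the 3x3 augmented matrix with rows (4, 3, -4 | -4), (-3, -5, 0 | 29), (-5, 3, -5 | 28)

(-3, -4, -5)

Forward elimination on [A|b]:
R2 <- R2 - (-3/4)*R1:  [     0  -11/4     -3     26 ]
R3 <- R3 - (-5/4)*R1:  [    0  27/4   -10    23 ]
R3 <- R3 - (-27/11)*R2:  [       0        0  -191/11   955/11 ]
Row echelon form:
[ 4      3       -4  |      -4 ]
[ 0  -11/4       -3  |      26 ]
[ 0      0  -191/11  |  955/11 ]
Back-substitution:
u = (955/11) / (-191/11) = -5
t = (26 - (-3)*(-5)) / (-11/4) = -4
s = (-4 - (3)*(-4) - (-4)*(-5)) / 4 = -3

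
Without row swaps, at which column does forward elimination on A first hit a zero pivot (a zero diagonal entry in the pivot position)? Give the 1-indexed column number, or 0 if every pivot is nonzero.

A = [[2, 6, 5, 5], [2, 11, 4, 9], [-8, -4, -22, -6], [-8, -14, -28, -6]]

first zero-pivot column = 4

Naive forward elimination:
R2 <- R2 - (1)*R1:  [  0   5  -1   4 ]
R3 <- R3 - (-4)*R1:  [  0  20  -2  14 ]
R4 <- R4 - (-4)*R1:  [  0  10  -8  14 ]
R3 <- R3 - (4)*R2:  [  0   0   2  -2 ]
R4 <- R4 - (2)*R2:  [  0   0  -6   6 ]
R4 <- R4 - (-3)*R3:  [ 0  0  0  0 ]
Matrix at this point:
[ 2  6   5   5 ]
[ 0  5  -1   4 ]
[ 0  0   2  -2 ]
[ 0  0   0   0 ]
Pivot entry (4,4) in the last row is zero and there are no rows below to swap with -> zero pivot in column 4 (A is singular).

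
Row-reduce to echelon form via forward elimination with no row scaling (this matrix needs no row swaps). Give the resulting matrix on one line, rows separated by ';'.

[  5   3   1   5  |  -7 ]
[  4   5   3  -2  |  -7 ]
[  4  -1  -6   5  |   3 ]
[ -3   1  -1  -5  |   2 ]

Forward elimination:
R2 <- R2 - (4/5)*R1:  [    0  13/5  11/5    -6  -7/5 ]
R3 <- R3 - (4/5)*R1:  [     0  -17/5  -34/5      1   43/5 ]
R4 <- R4 - (-3/5)*R1:  [     0   14/5   -2/5     -2  -11/5 ]
R3 <- R3 - (-17/13)*R2:  [      0       0  -51/13  -89/13   88/13 ]
R4 <- R4 - (14/13)*R2:  [      0       0  -36/13   58/13   -9/13 ]
R4 <- R4 - (12/17)*R3:  [      0       0       0  158/17  -93/17 ]
Row echelon form:
[ 5     3       1       5  |      -7 ]
[ 0  13/5    11/5      -6  |    -7/5 ]
[ 0     0  -51/13  -89/13  |   88/13 ]
[ 0     0       0  158/17  |  -93/17 ]

REF = [5 3 1 5 -7; 0 13/5 11/5 -6 -7/5; 0 0 -51/13 -89/13 88/13; 0 0 0 158/17 -93/17]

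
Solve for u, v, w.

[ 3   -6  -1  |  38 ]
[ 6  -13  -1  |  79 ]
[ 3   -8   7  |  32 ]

(2, -5, -2)

Forward elimination on [A|b]:
R2 <- R2 - (2)*R1:  [  0  -1   1   3 ]
R3 <- R3 - (1)*R1:  [  0  -2   8  -6 ]
R3 <- R3 - (2)*R2:  [   0    0    6  -12 ]
Row echelon form:
[ 3  -6  -1  |   38 ]
[ 0  -1   1  |    3 ]
[ 0   0   6  |  -12 ]
Back-substitution:
w = (-12) / 6 = -2
v = (3 - (1)*(-2)) / -1 = -5
u = (38 - (-6)*(-5) - (-1)*(-2)) / 3 = 2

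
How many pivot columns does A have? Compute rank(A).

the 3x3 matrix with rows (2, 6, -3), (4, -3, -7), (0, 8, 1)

rank(A) = 3

Row reduction:
R2 <- R2 - (2)*R1:  [   0  -15   -1 ]
R3 <- R3 - (-8/15)*R2:  [    0     0  7/15 ]
Row echelon form:
[ 2    6    -3 ]
[ 0  -15    -1 ]
[ 0    0  7/15 ]
Nonzero rows / pivot columns: 3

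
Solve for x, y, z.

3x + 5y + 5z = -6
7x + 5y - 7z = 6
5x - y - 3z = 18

(3, -3, 0)

Forward elimination on [A|b]:
R2 <- R2 - (7/3)*R1:  [     0  -20/3  -56/3     20 ]
R3 <- R3 - (5/3)*R1:  [     0  -28/3  -34/3     28 ]
R3 <- R3 - (7/5)*R2:  [    0     0  74/5     0 ]
Row echelon form:
[ 3      5      5  |  -6 ]
[ 0  -20/3  -56/3  |  20 ]
[ 0      0   74/5  |   0 ]
Back-substitution:
z = (0) / (74/5) = 0
y = (20 - (-56/3)*(0)) / (-20/3) = -3
x = (-6 - (5)*(-3) - (5)*(0)) / 3 = 3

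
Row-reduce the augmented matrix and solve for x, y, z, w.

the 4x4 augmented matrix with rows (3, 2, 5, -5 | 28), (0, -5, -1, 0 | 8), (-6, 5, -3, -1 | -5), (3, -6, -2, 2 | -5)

Forward elimination on [A|b]:
R3 <- R3 - (-2)*R1:  [   0    9    7  -11   51 ]
R4 <- R4 - (1)*R1:  [   0   -8   -7    7  -33 ]
R3 <- R3 - (-9/5)*R2:  [     0      0   26/5    -11  327/5 ]
R4 <- R4 - (8/5)*R2:  [      0       0   -27/5       7  -229/5 ]
R4 <- R4 - (-27/26)*R3:  [       0        0        0  -115/26   575/26 ]
Row echelon form:
[ 3   2     5       -5  |      28 ]
[ 0  -5    -1        0  |       8 ]
[ 0   0  26/5      -11  |   327/5 ]
[ 0   0     0  -115/26  |  575/26 ]
Back-substitution:
w = (575/26) / (-115/26) = -5
z = (327/5 - (-11)*(-5)) / (26/5) = 2
y = (8 - (-1)*(2)) / -5 = -2
x = (28 - (2)*(-2) - (5)*(2) - (-5)*(-5)) / 3 = -1

(-1, -2, 2, -5)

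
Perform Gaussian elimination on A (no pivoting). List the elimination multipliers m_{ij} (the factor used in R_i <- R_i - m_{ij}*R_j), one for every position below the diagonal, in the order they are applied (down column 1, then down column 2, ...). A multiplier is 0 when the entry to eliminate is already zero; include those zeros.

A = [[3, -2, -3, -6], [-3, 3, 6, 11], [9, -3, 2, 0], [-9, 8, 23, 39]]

Forward elimination:
R2 <- R2 - (-1)*R1:  [ 0  1  3  5 ]
R3 <- R3 - (3)*R1:  [  0   3  11  18 ]
R4 <- R4 - (-3)*R1:  [  0   2  14  21 ]
R3 <- R3 - (3)*R2:  [ 0  0  2  3 ]
R4 <- R4 - (2)*R2:  [  0   0   8  11 ]
R4 <- R4 - (4)*R3:  [  0   0   0  -1 ]
Multipliers (in order of application): m_{21} = -1, m_{31} = 3, m_{41} = -3, m_{32} = 3, m_{42} = 2, m_{43} = 4

multipliers: -1, 3, -3, 3, 2, 4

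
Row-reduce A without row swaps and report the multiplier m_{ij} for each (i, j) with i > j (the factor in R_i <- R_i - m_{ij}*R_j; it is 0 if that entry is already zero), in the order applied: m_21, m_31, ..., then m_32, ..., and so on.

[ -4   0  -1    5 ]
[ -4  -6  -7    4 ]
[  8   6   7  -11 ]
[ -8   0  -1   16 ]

multipliers: 1, -2, 2, -1, 0, -1

Forward elimination:
R2 <- R2 - (1)*R1:  [  0  -6  -6  -1 ]
R3 <- R3 - (-2)*R1:  [  0   6   5  -1 ]
R4 <- R4 - (2)*R1:  [ 0  0  1  6 ]
R3 <- R3 - (-1)*R2:  [  0   0  -1  -2 ]
R4: entry in column 2 is already 0 -> m_{42} = 0 (no row operation needed)
R4 <- R4 - (-1)*R3:  [ 0  0  0  4 ]
Multipliers (in order of application): m_{21} = 1, m_{31} = -2, m_{41} = 2, m_{32} = -1, m_{42} = 0, m_{43} = -1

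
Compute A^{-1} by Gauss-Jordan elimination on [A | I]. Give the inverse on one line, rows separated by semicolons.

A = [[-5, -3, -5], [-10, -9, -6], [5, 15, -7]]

Gauss-Jordan on [A | I]:
R1 <- (1/-5)*R1:  [    1   3/5     1  |  -1/5     0     0 ]
R2 <- R2 - (-10)*R1:  [  0  -3   4  |  -2   1   0 ]
R3 <- R3 - (5)*R1:  [   0   12  -12  |    1    0    1 ]
R2 <- (1/-3)*R2:  [    0     1  -4/3  |   2/3  -1/3     0 ]
R1 <- R1 - (3/5)*R2:  [    1     0   9/5  |  -3/5   1/5     0 ]
R3 <- R3 - (12)*R2:  [  0   0   4  |  -7   4   1 ]
R3 <- (1/4)*R3:  [    0     0     1  |  -7/4     1   1/4 ]
R1 <- R1 - (9/5)*R3:  [     1      0      0  |  51/20   -8/5  -9/20 ]
R2 <- R2 - (-4/3)*R3:  [    0     1     0  |  -5/3     1   1/3 ]
Right block of [I | A^{-1}] is the inverse:
[ 51/20  -8/5  -9/20 ]
[  -5/3     1    1/3 ]
[  -7/4     1    1/4 ]

inverse = [51/20 -8/5 -9/20; -5/3 1 1/3; -7/4 1 1/4]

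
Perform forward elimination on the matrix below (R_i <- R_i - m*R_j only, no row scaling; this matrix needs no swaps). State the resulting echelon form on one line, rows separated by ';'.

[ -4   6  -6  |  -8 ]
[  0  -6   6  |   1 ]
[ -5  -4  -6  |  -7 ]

REF = [-4 6 -6 -8; 0 -6 6 1; 0 0 -10 13/12]

Forward elimination:
R3 <- R3 - (5/4)*R1:  [     0  -23/2    3/2      3 ]
R3 <- R3 - (23/12)*R2:  [     0      0    -10  13/12 ]
Row echelon form:
[ -4   6   -6  |     -8 ]
[  0  -6    6  |      1 ]
[  0   0  -10  |  13/12 ]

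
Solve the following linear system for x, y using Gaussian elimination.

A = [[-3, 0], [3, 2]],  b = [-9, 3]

(3, -3)

Forward elimination on [A|b]:
R2 <- R2 - (-1)*R1:  [  0   2  -6 ]
Row echelon form:
[ -3  0  |  -9 ]
[  0  2  |  -6 ]
Back-substitution:
y = (-6) / 2 = -3
x = (-9) / -3 = 3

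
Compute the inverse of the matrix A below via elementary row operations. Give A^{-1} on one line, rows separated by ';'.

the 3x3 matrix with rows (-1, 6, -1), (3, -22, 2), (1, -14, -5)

inverse = [-69/8 -11/4 5/8; -17/16 -3/8 1/16; 5/4 1/2 -1/4]

Gauss-Jordan on [A | I]:
R1 <- (1/-1)*R1:  [  1  -6   1  |  -1   0   0 ]
R2 <- R2 - (3)*R1:  [  0  -4  -1  |   3   1   0 ]
R3 <- R3 - (1)*R1:  [  0  -8  -6  |   1   0   1 ]
R2 <- (1/-4)*R2:  [    0     1   1/4  |  -3/4  -1/4     0 ]
R1 <- R1 - (-6)*R2:  [     1      0    5/2  |  -11/2   -3/2      0 ]
R3 <- R3 - (-8)*R2:  [  0   0  -4  |  -5  -2   1 ]
R3 <- (1/-4)*R3:  [    0     0     1  |   5/4   1/2  -1/4 ]
R1 <- R1 - (5/2)*R3:  [     1      0      0  |  -69/8  -11/4    5/8 ]
R2 <- R2 - (1/4)*R3:  [      0       1       0  |  -17/16    -3/8    1/16 ]
Right block of [I | A^{-1}] is the inverse:
[  -69/8  -11/4   5/8 ]
[ -17/16   -3/8  1/16 ]
[    5/4    1/2  -1/4 ]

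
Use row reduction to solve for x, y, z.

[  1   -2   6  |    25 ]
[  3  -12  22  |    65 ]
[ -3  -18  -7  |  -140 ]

Forward elimination on [A|b]:
R2 <- R2 - (3)*R1:  [   0   -6    4  -10 ]
R3 <- R3 - (-3)*R1:  [   0  -24   11  -65 ]
R3 <- R3 - (4)*R2:  [   0    0   -5  -25 ]
Row echelon form:
[ 1  -2   6  |   25 ]
[ 0  -6   4  |  -10 ]
[ 0   0  -5  |  -25 ]
Back-substitution:
z = (-25) / -5 = 5
y = (-10 - (4)*(5)) / -6 = 5
x = (25 - (-2)*(5) - (6)*(5)) / 1 = 5

(5, 5, 5)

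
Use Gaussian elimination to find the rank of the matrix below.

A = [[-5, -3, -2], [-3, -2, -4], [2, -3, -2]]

Row reduction:
R2 <- R2 - (3/5)*R1:  [     0   -1/5  -14/5 ]
R3 <- R3 - (-2/5)*R1:  [     0  -21/5  -14/5 ]
R3 <- R3 - (21)*R2:  [  0   0  56 ]
Row echelon form:
[ -5    -3     -2 ]
[  0  -1/5  -14/5 ]
[  0     0     56 ]
Nonzero rows / pivot columns: 3

rank(A) = 3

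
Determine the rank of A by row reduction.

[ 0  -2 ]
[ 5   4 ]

rank(A) = 2

Row reduction:
R1 <-> R2   (pivot in column 1 was zero)
[ 5   4 ]
[ 0  -2 ]
Row echelon form:
[ 5   4 ]
[ 0  -2 ]
Nonzero rows / pivot columns: 2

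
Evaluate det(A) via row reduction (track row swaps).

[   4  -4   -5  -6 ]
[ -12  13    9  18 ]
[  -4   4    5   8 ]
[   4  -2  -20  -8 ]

Forward elimination:
R2 <- R2 - (-3)*R1:  [  0   1  -6   0 ]
R3 <- R3 - (-1)*R1:  [ 0  0  0  2 ]
R4 <- R4 - (1)*R1:  [   0    2  -15   -2 ]
R4 <- R4 - (2)*R2:  [  0   0  -3  -2 ]
R3 <-> R4   (pivot in column 3 was zero)
[ 4  -4  -5  -6 ]
[ 0   1  -6   0 ]
[ 0   0  -3  -2 ]
[ 0   0   0   2 ]
Upper-triangular form:
[ 4  -4  -5  -6 ]
[ 0   1  -6   0 ]
[ 0   0  -3  -2 ]
[ 0   0   0   2 ]
det(A) = (-1)^1 * (4) * (1) * (-3) * (2) = 24  (1 row swap -> sign -1)

det(A) = 24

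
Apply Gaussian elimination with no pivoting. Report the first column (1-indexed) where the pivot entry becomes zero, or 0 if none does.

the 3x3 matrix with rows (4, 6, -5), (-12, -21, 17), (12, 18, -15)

Naive forward elimination:
R2 <- R2 - (-3)*R1:  [  0  -3   2 ]
R3 <- R3 - (3)*R1:  [ 0  0  0 ]
Matrix at this point:
[ 4   6  -5 ]
[ 0  -3   2 ]
[ 0   0   0 ]
Pivot entry (3,3) in the last row is zero and there are no rows below to swap with -> zero pivot in column 3 (A is singular).

first zero-pivot column = 3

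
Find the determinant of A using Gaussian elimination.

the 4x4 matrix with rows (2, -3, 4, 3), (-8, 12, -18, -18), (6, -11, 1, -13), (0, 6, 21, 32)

det(A) = -16

Forward elimination:
R2 <- R2 - (-4)*R1:  [  0   0  -2  -6 ]
R3 <- R3 - (3)*R1:  [   0   -2  -11  -22 ]
R2 <-> R3   (pivot in column 2 was zero)
[ 2  -3    4    3 ]
[ 0  -2  -11  -22 ]
[ 0   0   -2   -6 ]
[ 0   6   21   32 ]
R4 <- R4 - (-3)*R2:  [   0    0  -12  -34 ]
R4 <- R4 - (6)*R3:  [ 0  0  0  2 ]
Upper-triangular form:
[ 2  -3    4    3 ]
[ 0  -2  -11  -22 ]
[ 0   0   -2   -6 ]
[ 0   0    0    2 ]
det(A) = (-1)^1 * (2) * (-2) * (-2) * (2) = -16  (1 row swap -> sign -1)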